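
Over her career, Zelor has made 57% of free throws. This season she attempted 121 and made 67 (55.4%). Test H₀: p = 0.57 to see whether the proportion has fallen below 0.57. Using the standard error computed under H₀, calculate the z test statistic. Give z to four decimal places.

z = -0.3617

p̂ = 67/121 = 0.553719.
Standard error under H₀: √(0.57×0.43/121) = 0.045007.
z = (0.553719 − 0.57)/0.045007 = -0.016281/0.045007 = -0.3617.
p-value = P(Z < -0.362) ≈ 0.3588.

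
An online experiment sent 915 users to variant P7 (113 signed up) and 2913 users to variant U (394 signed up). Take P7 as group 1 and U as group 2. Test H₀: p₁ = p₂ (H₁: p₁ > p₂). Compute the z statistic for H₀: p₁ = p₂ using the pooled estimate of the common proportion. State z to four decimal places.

p̂₁ = 113/915 = 0.1234973, p̂₂ = 394/2913 = 0.1352558.
Pooled p̂ = (113+394)/(915+2913) = 507/3828 = 0.1324451.
SE = √(p̂(1−p̂)(1/n₁+1/n₂)) = √(0.1324451·0.8675549·0.00143618) = √(0.000165023) = 0.0128461.
z = (0.1234973 − 0.1352558)/0.0128461 = -0.0117585/0.0128461 = -0.9153.
p-value = P(Z > -0.915) ≈ 0.8200.

z = -0.9153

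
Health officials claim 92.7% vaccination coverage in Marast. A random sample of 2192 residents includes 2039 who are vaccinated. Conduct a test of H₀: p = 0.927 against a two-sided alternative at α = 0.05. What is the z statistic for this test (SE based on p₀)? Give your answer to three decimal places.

p̂ = 2039/2192 ≈ 0.93020.
Under H₀, SE = √(0.927·0.073/2192) = √(3.08718e-05) = 0.00556.
z = (0.93020 − 0.927)/0.00556 = 0.00320/0.00556 = 0.576.
p-value = 2·P(Z > 0.576) ≈ 0.5646, so at α = 0.05 we fail to reject H₀.

z = 0.576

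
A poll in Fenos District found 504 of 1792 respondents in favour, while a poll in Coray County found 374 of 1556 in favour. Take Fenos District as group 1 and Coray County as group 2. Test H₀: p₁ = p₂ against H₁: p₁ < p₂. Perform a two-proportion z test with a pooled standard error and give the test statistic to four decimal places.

p̂₁ = 504/1792 ≈ 0.2812500, p̂₂ = 374/1556 ≈ 0.2403599.
Pooled p̂ = (504+374)/(1792+1556) = 878/3348 = 0.2622461.
SE = √(p̂(1−p̂)(1/n₁+1/n₂)) = √(0.2622461·0.7377539·0.00120071) = √(0.000232305) = 0.0152416.
z = (0.2812500 − 0.2403599)/0.0152416 = 0.0408901/0.0152416 = 2.6828.
p-value = P(Z < 2.683) ≈ 0.9963.

z = 2.6828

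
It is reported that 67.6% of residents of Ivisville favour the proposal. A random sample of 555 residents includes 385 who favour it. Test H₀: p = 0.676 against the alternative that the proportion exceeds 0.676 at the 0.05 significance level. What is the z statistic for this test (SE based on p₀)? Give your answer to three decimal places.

z = 0.891

p̂ = 385/555 = 0.693694.
Under H₀, SE = √(0.676·0.324/555) = √(0.000394638) = 0.019865.
z = (0.693694 − 0.676)/0.019865 = 0.017694/0.019865 = 0.891.
p-value = P(Z > 0.891) ≈ 0.1866; since p > α = 0.05, fail to reject H₀.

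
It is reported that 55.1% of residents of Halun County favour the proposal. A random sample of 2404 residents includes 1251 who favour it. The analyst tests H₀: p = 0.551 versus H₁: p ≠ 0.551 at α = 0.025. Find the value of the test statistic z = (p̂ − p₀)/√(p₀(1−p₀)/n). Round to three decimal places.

z = -3.018

p̂ = 1251/2404 = 0.520383.
Standard error under H₀: √(0.551×0.449/2404) = 0.010145.
z = (0.520383 − 0.551)/0.010145 = -0.030617/0.010145 = -3.018.
p-value = 2·P(Z > 3.018) ≈ 0.0025; since p < α = 0.025, reject H₀.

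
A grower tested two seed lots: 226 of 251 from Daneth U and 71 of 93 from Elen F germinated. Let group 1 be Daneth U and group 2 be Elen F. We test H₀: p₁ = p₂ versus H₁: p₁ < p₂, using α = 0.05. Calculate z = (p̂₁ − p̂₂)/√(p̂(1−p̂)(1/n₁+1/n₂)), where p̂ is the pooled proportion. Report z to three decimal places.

z = 3.285

p̂₁ = 226/251 = 0.90040, p̂₂ = 71/93 = 0.76344.
Pooled p̂ = (226+71)/(251+93) = 297/344 = 0.86337.
SE = √(0.117961 × 0.0147368) = 0.04169.
z = (0.90040 − 0.76344)/0.04169 = 0.13696/0.04169 = 3.285.
p-value = P(Z < 3.285) ≈ 0.9995, so at α = 0.05 we fail to reject H₀.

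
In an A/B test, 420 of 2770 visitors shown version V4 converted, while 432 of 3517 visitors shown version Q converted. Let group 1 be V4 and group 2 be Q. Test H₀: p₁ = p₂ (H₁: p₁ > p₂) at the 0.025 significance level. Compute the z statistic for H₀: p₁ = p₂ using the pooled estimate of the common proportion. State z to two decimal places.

z = 3.31

p̂₁ = 420/2770 ≈ 0.1516, p̂₂ = 432/3517 ≈ 0.1228.
Pooled p̂ = (420+432)/(2770+3517) = 852/6287 = 0.1355.
SE = √(p̂(1−p̂)(1/n₁+1/n₂)) = √(0.1355·0.8645·0.000645344) = √(7.56038e-05) = 0.0087.
z = (0.1516 − 0.1228)/0.0087 = 0.0288/0.0087 = 3.31.
p-value = P(Z > 3.311) ≈ 0.0005; since p < α = 0.025, reject H₀.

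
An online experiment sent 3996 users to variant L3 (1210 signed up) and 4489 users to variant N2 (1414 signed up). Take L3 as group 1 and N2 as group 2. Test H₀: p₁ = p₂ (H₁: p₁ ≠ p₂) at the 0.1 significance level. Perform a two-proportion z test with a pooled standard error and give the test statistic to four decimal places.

p̂₁ = 1210/3996 ≈ 0.302803, p̂₂ = 1414/4489 ≈ 0.314992.
Pooled p̂ = (1210+1414)/(3996+4489) = 2624/8485 = 0.309252.
SE = √(0.213615 × 0.000473017) = 0.010052.
z = (0.302803 − 0.314992)/0.010052 = -0.012189/0.010052 = -1.2126.
p-value = 2·P(Z > 1.213) ≈ 0.2253; since p > α = 0.1, fail to reject H₀.

z = -1.2126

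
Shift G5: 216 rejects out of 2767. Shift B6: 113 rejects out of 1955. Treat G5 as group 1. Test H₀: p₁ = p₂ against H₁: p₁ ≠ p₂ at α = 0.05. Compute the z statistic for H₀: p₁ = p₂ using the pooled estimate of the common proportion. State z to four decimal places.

p̂₁ = 216/2767 ≈ 0.078063, p̂₂ = 113/1955 ≈ 0.057801.
Pooled p̂ = (216+113)/(2767+1955) = 329/4722 = 0.069674.
SE = √(p̂(1−p̂)(1/n₁+1/n₂)) = √(0.069674·0.930326·0.000872911) = √(5.65816e-05) = 0.007522.
z = (0.078063 − 0.057801)/0.007522 = 0.020262/0.007522 = 2.6937.
p-value = 2·P(Z > 2.694) ≈ 0.0071; since p < α = 0.05, reject H₀.

z = 2.6937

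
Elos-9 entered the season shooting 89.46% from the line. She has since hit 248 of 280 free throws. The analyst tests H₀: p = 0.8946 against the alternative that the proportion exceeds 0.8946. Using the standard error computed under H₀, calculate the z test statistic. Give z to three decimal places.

p̂ = 248/280 ≈ 0.88571.
SE = √(p₀(1−p₀)/n) = √(0.094291/280) = 0.01835.
z = (0.88571 − 0.8946)/0.01835 = -0.00889/0.01835 = -0.484.

z = -0.484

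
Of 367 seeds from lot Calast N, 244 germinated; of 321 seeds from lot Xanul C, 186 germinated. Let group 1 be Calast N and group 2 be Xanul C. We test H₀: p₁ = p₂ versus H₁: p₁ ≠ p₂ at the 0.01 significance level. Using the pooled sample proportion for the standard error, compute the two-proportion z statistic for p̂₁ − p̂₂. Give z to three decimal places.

p̂₁ = 244/367 ≈ 0.664850, p̂₂ = 186/321 ≈ 0.579439.
Pooled p̂ = (244+186)/(367+321) = 430/688 = 0.625000.
SE = √(0.234375 × 0.00584006) = 0.036997.
z = (0.664850 − 0.579439)/0.036997 = 0.085411/0.036997 = 2.309.
Two-sided p-value ≈ 2·Φ(−2.309) = 0.0210; since p > α = 0.01, fail to reject H₀.

z = 2.309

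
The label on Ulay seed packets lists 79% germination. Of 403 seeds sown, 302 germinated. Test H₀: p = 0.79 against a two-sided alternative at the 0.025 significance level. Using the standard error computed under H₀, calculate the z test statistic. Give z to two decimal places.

p̂ = 302/403 = 0.7494.
Under H₀, SE = √(0.79·0.21/403) = √(0.000411663) = 0.0203.
z = (0.7494 − 0.79)/0.0203 = -0.0406/0.0203 = -2.00.
p-value = 2·P(Z > 2.002) ≈ 0.0453, so at α = 0.025 we fail to reject H₀.

z = -2.00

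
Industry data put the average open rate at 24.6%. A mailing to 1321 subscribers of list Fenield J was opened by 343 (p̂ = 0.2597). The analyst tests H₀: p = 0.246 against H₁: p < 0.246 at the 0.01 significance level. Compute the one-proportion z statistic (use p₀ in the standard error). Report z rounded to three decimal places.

z = 1.152

p̂ = 343/1321 = 0.25965.
Under H₀, SE = √(0.246·0.754/1321) = √(0.000140412) = 0.01185.
z = (0.25965 − 0.246)/0.01185 = 0.01365/0.01185 = 1.152.
p-value = P(Z < 1.152) ≈ 0.8754; since p > α = 0.01, fail to reject H₀.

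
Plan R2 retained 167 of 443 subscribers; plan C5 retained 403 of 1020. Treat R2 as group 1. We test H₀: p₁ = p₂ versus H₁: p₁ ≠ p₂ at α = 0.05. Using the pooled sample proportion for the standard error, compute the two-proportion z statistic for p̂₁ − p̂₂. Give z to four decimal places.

p̂₁ = 167/443 ≈ 0.376975, p̂₂ = 403/1020 ≈ 0.395098.
Pooled p̂ = (167+403)/(443+1020) = 570/1463 = 0.389610.
SE = √(p̂(1−p̂)(1/n₁+1/n₂)) = √(0.389610·0.610390·0.00323773) = √(0.000769978) = 0.027748.
z = (0.376975 − 0.395098)/0.027748 = -0.018123/0.027748 = -0.6531.
p-value = 2·P(Z > 0.653) ≈ 0.5137; since p > α = 0.05, fail to reject H₀.

z = -0.6531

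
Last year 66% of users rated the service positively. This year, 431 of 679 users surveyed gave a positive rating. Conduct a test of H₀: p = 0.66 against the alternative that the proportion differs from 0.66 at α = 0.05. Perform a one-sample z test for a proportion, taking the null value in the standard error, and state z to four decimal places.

p̂ = 431/679 ≈ 0.634757.
Under H₀, SE = √(0.66·0.34/679) = √(0.000330486) = 0.018179.
z = (0.634757 − 0.66)/0.018179 = -0.025243/0.018179 = -1.3886.
Two-sided p-value ≈ 2·Φ(−1.389) = 0.1650. With α = 0.05, fail to reject H₀.

z = -1.3886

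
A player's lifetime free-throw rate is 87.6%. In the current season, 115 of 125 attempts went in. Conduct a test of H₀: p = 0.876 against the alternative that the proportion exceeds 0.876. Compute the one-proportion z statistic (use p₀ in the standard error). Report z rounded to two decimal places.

p̂ = 115/125 ≈ 0.9200.
Under H₀, SE = √(0.876·0.124/125) = √(0.000868992) = 0.0295.
z = (0.9200 − 0.876)/0.0295 = 0.0440/0.0295 = 1.49.
p-value = P(Z > 1.493) ≈ 0.0678.

z = 1.49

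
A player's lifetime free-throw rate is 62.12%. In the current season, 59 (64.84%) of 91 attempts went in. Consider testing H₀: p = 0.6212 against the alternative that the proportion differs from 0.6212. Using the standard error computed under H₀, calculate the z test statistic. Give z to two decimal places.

z = 0.53

p̂ = 59/91 = 0.6484.
Standard error under H₀: √(0.6212×0.3788/91) = 0.0509.
z = (0.6484 − 0.6212)/0.0509 = 0.0272/0.0509 = 0.53.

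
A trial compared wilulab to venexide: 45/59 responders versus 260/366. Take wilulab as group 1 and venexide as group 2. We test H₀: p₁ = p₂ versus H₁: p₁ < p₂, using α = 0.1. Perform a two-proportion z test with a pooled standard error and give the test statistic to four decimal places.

p̂₁ = 45/59 ≈ 0.762712, p̂₂ = 260/366 ≈ 0.710383.
Pooled p̂ = (45+260)/(59+366) = 305/425 = 0.717647.
SE = √(p̂(1−p̂)(1/n₁+1/n₂)) = √(0.717647·0.282353·0.0196814) = √(0.00398804) = 0.063151.
z = (0.762712 − 0.710383)/0.063151 = 0.052329/0.063151 = 0.8286.
p-value = P(Z < 0.829) ≈ 0.7963. With α = 0.1, fail to reject H₀.

z = 0.8286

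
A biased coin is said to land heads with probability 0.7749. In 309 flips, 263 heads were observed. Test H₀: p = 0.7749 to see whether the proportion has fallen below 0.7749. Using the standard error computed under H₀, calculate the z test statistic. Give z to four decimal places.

z = 3.2086

p̂ = 263/309 = 0.851133.
Under H₀, SE = √(0.7749·0.2251/309) = √(0.000564498) = 0.023759.
z = (0.851133 − 0.7749)/0.023759 = 0.076233/0.023759 = 3.2086.
p-value = P(Z < 3.209) ≈ 0.9993.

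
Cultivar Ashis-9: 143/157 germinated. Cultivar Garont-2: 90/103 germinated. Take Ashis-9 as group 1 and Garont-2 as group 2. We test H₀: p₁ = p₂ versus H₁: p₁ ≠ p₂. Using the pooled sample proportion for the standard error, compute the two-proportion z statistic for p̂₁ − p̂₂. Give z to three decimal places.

p̂₁ = 143/157 = 0.91083, p̂₂ = 90/103 = 0.87379.
Pooled p̂ = (143+90)/(157+103) = 233/260 = 0.89615.
SE = √(0.0930621 × 0.0160782) = 0.03868.
z = (0.91083 − 0.87379)/0.03868 = 0.03704/0.03868 = 0.958.

z = 0.958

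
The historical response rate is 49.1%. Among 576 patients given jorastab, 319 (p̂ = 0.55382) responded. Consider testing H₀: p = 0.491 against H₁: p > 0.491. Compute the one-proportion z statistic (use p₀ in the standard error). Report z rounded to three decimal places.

p̂ = 319/576 ≈ 0.55382.
SE = √(p₀(1−p₀)/n) = √(0.24992/576) = 0.02083.
z = (0.55382 − 0.491)/0.02083 = 0.06282/0.02083 = 3.016.
p-value = P(Z > 3.016) ≈ 0.0013.

z = 3.016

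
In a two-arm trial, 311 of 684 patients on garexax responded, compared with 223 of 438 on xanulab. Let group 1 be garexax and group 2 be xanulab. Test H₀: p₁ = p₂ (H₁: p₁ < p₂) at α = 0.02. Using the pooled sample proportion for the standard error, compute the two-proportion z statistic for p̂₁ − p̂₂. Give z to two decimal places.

z = -1.78

p̂₁ = 311/684 ≈ 0.4547, p̂₂ = 223/438 ≈ 0.5091.
Pooled p̂ = (311+223)/(684+438) = 534/1122 = 0.4759.
SE = √(p̂(1−p̂)(1/n₁+1/n₂)) = √(0.4759·0.5241·0.00374509) = √(0.000934105) = 0.0306.
z = (0.4547 − 0.5091)/0.0306 = -0.0544/0.0306 = -1.78.
p-value = P(Z < -1.782) ≈ 0.0374, so at α = 0.02 we fail to reject H₀.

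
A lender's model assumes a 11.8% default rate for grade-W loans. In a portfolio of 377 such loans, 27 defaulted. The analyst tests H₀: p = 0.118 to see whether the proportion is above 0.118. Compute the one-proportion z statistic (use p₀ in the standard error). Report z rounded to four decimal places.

z = -2.7915

p̂ = 27/377 ≈ 0.0716180.
Under H₀, SE = √(0.118·0.882/377) = √(0.000276064) = 0.0166152.
z = (0.0716180 − 0.118)/0.0166152 = -0.0463820/0.0166152 = -2.7915.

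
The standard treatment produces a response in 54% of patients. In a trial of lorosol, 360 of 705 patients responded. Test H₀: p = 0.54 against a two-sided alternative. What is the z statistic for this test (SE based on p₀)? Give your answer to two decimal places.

p̂ = 360/705 ≈ 0.5106.
Standard error under H₀: √(0.54×0.46/705) = 0.0188.
z = (0.5106 − 0.54)/0.0188 = -0.0294/0.0188 = -1.56.
Two-sided p-value ≈ 2·Φ(−1.564) = 0.1178.

z = -1.56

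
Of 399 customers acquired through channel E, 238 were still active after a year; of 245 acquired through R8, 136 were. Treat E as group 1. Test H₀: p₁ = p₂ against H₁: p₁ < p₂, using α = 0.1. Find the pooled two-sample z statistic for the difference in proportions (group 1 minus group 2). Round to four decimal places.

z = 1.0334

p̂₁ = 238/399 = 0.596491, p̂₂ = 136/245 = 0.555102.
Pooled p̂ = (238+136)/(399+245) = 374/644 = 0.580745.
SE = √(0.24348 × 0.0065879) = 0.040050.
z = (0.596491 − 0.555102)/0.040050 = 0.041389/0.040050 = 1.0334.
p-value = P(Z < 1.033) ≈ 0.8493, so at α = 0.1 we fail to reject H₀.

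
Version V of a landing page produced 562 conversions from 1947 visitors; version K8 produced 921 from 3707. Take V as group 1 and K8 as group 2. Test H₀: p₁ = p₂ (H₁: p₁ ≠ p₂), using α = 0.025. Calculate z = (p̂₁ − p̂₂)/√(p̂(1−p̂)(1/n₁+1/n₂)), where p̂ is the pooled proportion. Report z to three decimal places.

p̂₁ = 562/1947 = 0.288649, p̂₂ = 921/3707 = 0.248449.
Pooled p̂ = (562+921)/(1947+3707) = 1483/5654 = 0.262292.
SE = √(0.193495 × 0.000783371) = 0.012312.
z = (0.288649 − 0.248449)/0.012312 = 0.040200/0.012312 = 3.265.
Two-sided p-value ≈ 2·Φ(−3.265) = 0.0011. With α = 0.025, reject H₀.

z = 3.265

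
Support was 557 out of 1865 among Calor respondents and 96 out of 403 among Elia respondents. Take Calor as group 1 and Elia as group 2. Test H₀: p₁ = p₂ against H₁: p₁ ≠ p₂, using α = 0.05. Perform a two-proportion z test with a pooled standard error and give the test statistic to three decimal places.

z = 2.430

p̂₁ = 557/1865 = 0.298660, p̂₂ = 96/403 = 0.238213.
Pooled p̂ = (557+96)/(1865+403) = 653/2268 = 0.287919.
SE = √(0.205022 × 0.00301758) = 0.024873.
z = (0.298660 − 0.238213)/0.024873 = 0.060447/0.024873 = 2.430.
Two-sided p-value ≈ 2·Φ(−2.430) = 0.0151; since p < α = 0.05, reject H₀.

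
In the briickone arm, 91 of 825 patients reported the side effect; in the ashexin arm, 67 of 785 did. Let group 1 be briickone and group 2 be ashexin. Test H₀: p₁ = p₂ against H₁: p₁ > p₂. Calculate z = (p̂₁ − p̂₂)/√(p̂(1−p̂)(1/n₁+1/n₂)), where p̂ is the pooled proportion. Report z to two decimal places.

z = 1.68

p̂₁ = 91/825 = 0.1103, p̂₂ = 67/785 = 0.0854.
Pooled p̂ = (91+67)/(825+785) = 158/1610 = 0.0981.
SE = √(0.0885058 × 0.00248601) = 0.0148.
z = (0.1103 − 0.0854)/0.0148 = 0.0249/0.0148 = 1.68.
p-value = P(Z > 1.682) ≈ 0.0463.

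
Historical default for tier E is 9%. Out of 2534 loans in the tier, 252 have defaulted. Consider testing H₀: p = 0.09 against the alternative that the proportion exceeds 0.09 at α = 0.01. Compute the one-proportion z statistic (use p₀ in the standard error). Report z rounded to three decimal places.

z = 1.662

p̂ = 252/2534 ≈ 0.099448.
SE = √(p₀(1−p₀)/n) = √(0.0819/2534) = 0.005685.
z = (0.099448 − 0.09)/0.005685 = 0.009448/0.005685 = 1.662.
p-value = P(Z > 1.662) ≈ 0.0483, so at α = 0.01 we fail to reject H₀.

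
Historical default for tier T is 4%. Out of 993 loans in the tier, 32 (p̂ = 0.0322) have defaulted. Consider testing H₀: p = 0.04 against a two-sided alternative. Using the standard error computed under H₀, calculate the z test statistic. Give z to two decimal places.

p̂ = 32/993 = 0.03223.
SE = √(p₀(1−p₀)/n) = √(0.0384/993) = 0.00622.
z = (0.03223 − 0.04)/0.00622 = -0.00777/0.00622 = -1.25.
p-value = 2·P(Z > 1.250) ≈ 0.2112.

z = -1.25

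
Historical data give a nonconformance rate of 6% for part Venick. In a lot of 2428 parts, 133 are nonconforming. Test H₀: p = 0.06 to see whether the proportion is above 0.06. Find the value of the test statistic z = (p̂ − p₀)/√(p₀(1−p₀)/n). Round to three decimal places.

p̂ = 133/2428 = 0.0547776.
Standard error under H₀: √(0.06×0.94/2428) = 0.0048196.
z = (0.0547776 − 0.06)/0.0048196 = -0.0052224/0.0048196 = -1.084.

z = -1.084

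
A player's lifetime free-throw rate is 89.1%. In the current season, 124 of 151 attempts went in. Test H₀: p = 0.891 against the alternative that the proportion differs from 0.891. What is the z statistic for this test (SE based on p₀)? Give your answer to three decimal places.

z = -2.753

p̂ = 124/151 = 0.82119.
SE = √(p₀(1−p₀)/n) = √(0.097119/151) = 0.02536.
z = (0.82119 − 0.891)/0.02536 = -0.06981/0.02536 = -2.753.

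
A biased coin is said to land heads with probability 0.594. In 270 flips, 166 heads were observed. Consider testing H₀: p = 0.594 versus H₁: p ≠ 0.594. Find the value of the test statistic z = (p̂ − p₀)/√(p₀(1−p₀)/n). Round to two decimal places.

z = 0.70

p̂ = 166/270 = 0.6148.
Under H₀, SE = √(0.594·0.406/270) = √(0.0008932) = 0.0299.
z = (0.6148 − 0.594)/0.0299 = 0.0208/0.0299 = 0.70.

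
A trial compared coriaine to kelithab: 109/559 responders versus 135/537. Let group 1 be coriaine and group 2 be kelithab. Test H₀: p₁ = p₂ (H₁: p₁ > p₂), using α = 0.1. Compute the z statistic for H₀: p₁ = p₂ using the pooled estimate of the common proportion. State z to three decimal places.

z = -2.244

p̂₁ = 109/559 ≈ 0.19499, p̂₂ = 135/537 ≈ 0.25140.
Pooled p̂ = (109+135)/(559+537) = 244/1096 = 0.22263.
SE = √(0.173065 × 0.00365111) = 0.02514.
z = (0.19499 − 0.25140)/0.02514 = -0.05641/0.02514 = -2.244.
p-value = P(Z > -2.244) ≈ 0.9876; since p > α = 0.1, fail to reject H₀.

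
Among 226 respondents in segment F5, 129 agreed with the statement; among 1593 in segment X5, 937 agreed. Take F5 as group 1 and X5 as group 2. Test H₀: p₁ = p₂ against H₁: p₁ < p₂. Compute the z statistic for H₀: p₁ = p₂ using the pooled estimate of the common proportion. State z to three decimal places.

z = -0.497

p̂₁ = 129/226 = 0.57080, p̂₂ = 937/1593 = 0.58820.
Pooled p̂ = (129+937)/(226+1593) = 1066/1819 = 0.58604.
SE = √(p̂(1−p̂)(1/n₁+1/n₂)) = √(0.58604·0.41396·0.00505253) = √(0.00122573) = 0.03501.
z = (0.57080 − 0.58820)/0.03501 = -0.01740/0.03501 = -0.497.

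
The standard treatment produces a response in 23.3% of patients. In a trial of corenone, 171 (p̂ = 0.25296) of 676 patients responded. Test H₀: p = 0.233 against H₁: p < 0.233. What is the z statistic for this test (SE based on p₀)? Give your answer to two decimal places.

p̂ = 171/676 ≈ 0.2530.
SE = √(p₀(1−p₀)/n) = √(0.17871/676) = 0.0163.
z = (0.2530 − 0.233)/0.0163 = 0.0200/0.0163 = 1.23.

z = 1.23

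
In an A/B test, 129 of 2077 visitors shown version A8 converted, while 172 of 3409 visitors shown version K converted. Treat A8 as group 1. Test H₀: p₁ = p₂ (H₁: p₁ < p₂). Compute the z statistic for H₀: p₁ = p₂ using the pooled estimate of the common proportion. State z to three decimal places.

p̂₁ = 129/2077 = 0.06211, p̂₂ = 172/3409 = 0.05045.
Pooled p̂ = (129+172)/(2077+3409) = 301/5486 = 0.05487.
SE = √(0.0518566 × 0.000774805) = 0.00634.
z = (0.06211 − 0.05045)/0.00634 = 0.01166/0.00634 = 1.839.

z = 1.839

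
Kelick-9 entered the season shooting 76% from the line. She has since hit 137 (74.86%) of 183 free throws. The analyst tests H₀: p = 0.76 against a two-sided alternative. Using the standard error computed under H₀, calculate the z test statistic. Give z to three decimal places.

p̂ = 137/183 = 0.74863.
Standard error under H₀: √(0.76×0.24/183) = 0.03157.
z = (0.74863 − 0.76)/0.03157 = -0.01137/0.03157 = -0.360.

z = -0.360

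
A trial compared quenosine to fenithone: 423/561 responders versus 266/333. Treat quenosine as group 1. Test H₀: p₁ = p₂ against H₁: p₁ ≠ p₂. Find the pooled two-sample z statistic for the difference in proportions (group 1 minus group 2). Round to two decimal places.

z = -1.54

p̂₁ = 423/561 ≈ 0.7540, p̂₂ = 266/333 ≈ 0.7988.
Pooled p̂ = (423+266)/(561+333) = 689/894 = 0.7707.
SE = √(0.176725 × 0.00478553) = 0.0291.
z = (0.7540 − 0.7988)/0.0291 = -0.0448/0.0291 = -1.54.
p-value = 2·P(Z > 1.540) ≈ 0.1235.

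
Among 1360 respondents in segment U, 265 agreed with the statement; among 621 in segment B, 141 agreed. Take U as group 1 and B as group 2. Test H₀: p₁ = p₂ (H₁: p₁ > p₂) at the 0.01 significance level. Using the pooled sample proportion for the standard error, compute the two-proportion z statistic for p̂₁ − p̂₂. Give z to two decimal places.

z = -1.65

p̂₁ = 265/1360 = 0.1949, p̂₂ = 141/621 = 0.2271.
Pooled p̂ = (265+141)/(1360+621) = 406/1981 = 0.2049.
SE = √(p̂(1−p̂)(1/n₁+1/n₂)) = √(0.2049·0.7951·0.0023456) = √(0.000382201) = 0.0195.
z = (0.1949 − 0.2271)/0.0195 = -0.0322/0.0195 = -1.65.
p-value = P(Z > -1.647) ≈ 0.9502. With α = 0.01, fail to reject H₀.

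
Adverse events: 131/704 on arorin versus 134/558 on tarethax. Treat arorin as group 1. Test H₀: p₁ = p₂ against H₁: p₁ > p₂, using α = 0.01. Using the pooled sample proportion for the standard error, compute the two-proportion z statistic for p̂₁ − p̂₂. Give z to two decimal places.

z = -2.34

p̂₁ = 131/704 ≈ 0.1861, p̂₂ = 134/558 ≈ 0.2401.
Pooled p̂ = (131+134)/(704+558) = 265/1262 = 0.2100.
SE = √(p̂(1−p̂)(1/n₁+1/n₂)) = √(0.2100·0.7900·0.00321257) = √(0.000532936) = 0.0231.
z = (0.1861 − 0.2401)/0.0231 = -0.0540/0.0231 = -2.34.
p-value = P(Z > -2.342) ≈ 0.9904, so at α = 0.01 we fail to reject H₀.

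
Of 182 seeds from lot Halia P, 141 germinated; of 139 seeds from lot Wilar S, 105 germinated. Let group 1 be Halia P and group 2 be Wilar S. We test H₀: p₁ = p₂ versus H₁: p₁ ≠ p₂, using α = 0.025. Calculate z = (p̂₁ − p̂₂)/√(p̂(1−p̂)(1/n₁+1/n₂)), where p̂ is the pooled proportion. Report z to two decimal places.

z = 0.41

p̂₁ = 141/182 ≈ 0.77473, p̂₂ = 105/139 ≈ 0.75540.
Pooled p̂ = (141+105)/(182+139) = 246/321 = 0.76636.
SE = √(0.179055 × 0.0126888) = 0.04767.
z = (0.77473 − 0.75540)/0.04767 = 0.01933/0.04767 = 0.41.
Two-sided p-value ≈ 2·Φ(−0.406) = 0.6851; since p > α = 0.025, fail to reject H₀.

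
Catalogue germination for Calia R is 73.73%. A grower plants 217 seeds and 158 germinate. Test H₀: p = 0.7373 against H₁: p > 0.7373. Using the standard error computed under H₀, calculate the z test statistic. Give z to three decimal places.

p̂ = 158/217 = 0.72811.
SE = √(p₀(1−p₀)/n) = √(0.19369/217) = 0.02988.
z = (0.72811 − 0.7373)/0.02988 = -0.00919/0.02988 = -0.308.
p-value = P(Z > -0.308) ≈ 0.6208.

z = -0.308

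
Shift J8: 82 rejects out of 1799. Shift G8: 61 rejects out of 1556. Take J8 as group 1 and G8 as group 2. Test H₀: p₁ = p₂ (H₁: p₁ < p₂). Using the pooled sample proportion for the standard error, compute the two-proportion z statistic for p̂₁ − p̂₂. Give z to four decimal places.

z = 0.9120

p̂₁ = 82/1799 = 0.0455809, p̂₂ = 61/1556 = 0.0392031.
Pooled p̂ = (82+61)/(1799+1556) = 143/3355 = 0.0426230.
SE = √(0.0408062 × 0.00119854) = 0.0069934.
z = (0.0455809 − 0.0392031)/0.0069934 = 0.0063778/0.0069934 = 0.9120.
p-value = P(Z < 0.912) ≈ 0.8191.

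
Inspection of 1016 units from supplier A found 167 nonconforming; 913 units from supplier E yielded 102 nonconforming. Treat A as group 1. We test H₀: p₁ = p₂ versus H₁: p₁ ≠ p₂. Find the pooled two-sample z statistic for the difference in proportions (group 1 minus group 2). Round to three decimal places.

p̂₁ = 167/1016 = 0.164370, p̂₂ = 102/913 = 0.111720.
Pooled p̂ = (167+102)/(1016+913) = 269/1929 = 0.139450.
SE = √(p̂(1−p̂)(1/n₁+1/n₂)) = √(0.139450·0.860550·0.00207954) = √(0.000249553) = 0.015797.
z = (0.164370 − 0.111720)/0.015797 = 0.052650/0.015797 = 3.333.

z = 3.333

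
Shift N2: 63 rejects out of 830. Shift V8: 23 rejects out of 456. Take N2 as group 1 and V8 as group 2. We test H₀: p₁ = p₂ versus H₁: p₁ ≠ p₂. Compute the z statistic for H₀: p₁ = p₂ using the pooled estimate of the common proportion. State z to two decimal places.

p̂₁ = 63/830 ≈ 0.0759, p̂₂ = 23/456 ≈ 0.0504.
Pooled p̂ = (63+23)/(830+456) = 86/1286 = 0.0669.
SE = √(p̂(1−p̂)(1/n₁+1/n₂)) = √(0.0669·0.9331·0.0033978) = √(0.000212029) = 0.0146.
z = (0.0759 − 0.0504)/0.0146 = 0.0255/0.0146 = 1.75.
Two-sided p-value ≈ 2·Φ(−1.749) = 0.0803.

z = 1.75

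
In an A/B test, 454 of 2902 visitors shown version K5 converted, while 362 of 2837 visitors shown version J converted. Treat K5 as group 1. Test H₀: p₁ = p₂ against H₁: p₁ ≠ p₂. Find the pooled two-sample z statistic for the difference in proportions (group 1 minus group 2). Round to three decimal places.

z = 3.128

p̂₁ = 454/2902 = 0.15644, p̂₂ = 362/2837 = 0.12760.
Pooled p̂ = (454+362)/(2902+2837) = 816/5739 = 0.14219.
SE = √(p̂(1−p̂)(1/n₁+1/n₂)) = √(0.14219·0.85781·0.000697075) = √(8.50212e-05) = 0.00922.
z = (0.15644 − 0.12760)/0.00922 = 0.02884/0.00922 = 3.128.
Two-sided p-value ≈ 2·Φ(−3.128) = 0.0018.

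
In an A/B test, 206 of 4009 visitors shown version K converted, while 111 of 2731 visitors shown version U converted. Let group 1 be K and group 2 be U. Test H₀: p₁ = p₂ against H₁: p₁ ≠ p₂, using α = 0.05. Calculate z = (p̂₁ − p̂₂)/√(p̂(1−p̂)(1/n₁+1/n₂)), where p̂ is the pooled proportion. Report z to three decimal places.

p̂₁ = 206/4009 ≈ 0.051384, p̂₂ = 111/2731 ≈ 0.040644.
Pooled p̂ = (206+111)/(4009+2731) = 317/6740 = 0.047033.
SE = √(0.0448206 × 0.000615605) = 0.005253.
z = (0.051384 − 0.040644)/0.005253 = 0.010740/0.005253 = 2.045.
p-value = 2·P(Z > 2.045) ≈ 0.0409. With α = 0.05, reject H₀.

z = 2.045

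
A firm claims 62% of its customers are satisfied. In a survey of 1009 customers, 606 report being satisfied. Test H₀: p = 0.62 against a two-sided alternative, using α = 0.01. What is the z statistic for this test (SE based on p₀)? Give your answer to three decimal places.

p̂ = 606/1009 = 0.60059.
SE = √(p₀(1−p₀)/n) = √(0.2356/1009) = 0.01528.
z = (0.60059 − 0.62)/0.01528 = -0.01941/0.01528 = -1.270.
p-value = 2·P(Z > 1.270) ≈ 0.2041, so at α = 0.01 we fail to reject H₀.

z = -1.270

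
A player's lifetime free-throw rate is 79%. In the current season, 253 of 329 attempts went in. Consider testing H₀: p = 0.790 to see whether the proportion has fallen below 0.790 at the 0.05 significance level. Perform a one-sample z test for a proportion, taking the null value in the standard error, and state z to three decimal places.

z = -0.935

p̂ = 253/329 ≈ 0.76900.
Standard error under H₀: √(0.79×0.21/329) = 0.02246.
z = (0.76900 − 0.79)/0.02246 = -0.02100/0.02246 = -0.935.
p-value = P(Z < -0.935) ≈ 0.1748; since p > α = 0.05, fail to reject H₀.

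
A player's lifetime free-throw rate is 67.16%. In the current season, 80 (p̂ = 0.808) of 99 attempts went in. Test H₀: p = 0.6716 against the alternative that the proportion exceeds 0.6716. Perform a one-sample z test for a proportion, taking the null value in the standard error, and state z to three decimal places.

z = 2.892

p̂ = 80/99 = 0.80808.
Standard error under H₀: √(0.6716×0.3284/99) = 0.04720.
z = (0.80808 − 0.6716)/0.04720 = 0.13648/0.04720 = 2.892.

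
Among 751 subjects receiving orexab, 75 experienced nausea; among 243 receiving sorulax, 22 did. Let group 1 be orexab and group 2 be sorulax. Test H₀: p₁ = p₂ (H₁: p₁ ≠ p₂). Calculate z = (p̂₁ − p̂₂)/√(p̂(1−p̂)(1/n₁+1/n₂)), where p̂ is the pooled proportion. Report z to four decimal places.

p̂₁ = 75/751 = 0.099867, p̂₂ = 22/243 = 0.090535.
Pooled p̂ = (75+22)/(751+243) = 97/994 = 0.097586.
SE = √(0.0880626 × 0.00544678) = 0.021901.
z = (0.099867 − 0.090535)/0.021901 = 0.009332/0.021901 = 0.4261.

z = 0.4261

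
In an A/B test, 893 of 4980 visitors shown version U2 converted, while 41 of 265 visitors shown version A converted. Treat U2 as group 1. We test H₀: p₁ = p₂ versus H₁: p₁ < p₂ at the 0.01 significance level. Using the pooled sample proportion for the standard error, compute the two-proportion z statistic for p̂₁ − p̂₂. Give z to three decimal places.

z = 1.020

p̂₁ = 893/4980 = 0.17932, p̂₂ = 41/265 = 0.15472.
Pooled p̂ = (893+41)/(4980+265) = 934/5245 = 0.17807.
SE = √(0.146364 × 0.00397439) = 0.02412.
z = (0.17932 − 0.15472)/0.02412 = 0.02460/0.02412 = 1.020.
p-value = P(Z < 1.020) ≈ 0.8461; since p > α = 0.01, fail to reject H₀.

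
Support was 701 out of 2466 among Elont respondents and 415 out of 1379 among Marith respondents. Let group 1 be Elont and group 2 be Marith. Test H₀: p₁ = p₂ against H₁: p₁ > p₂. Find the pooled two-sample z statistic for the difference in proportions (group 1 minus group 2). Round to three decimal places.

p̂₁ = 701/2466 = 0.284266, p̂₂ = 415/1379 = 0.300943.
Pooled p̂ = (701+415)/(2466+1379) = 1116/3845 = 0.290247.
SE = √(p̂(1−p̂)(1/n₁+1/n₂)) = √(0.290247·0.709753·0.00113068) = √(0.000232924) = 0.015262.
z = (0.284266 − 0.300943)/0.015262 = -0.016677/0.015262 = -1.093.

z = -1.093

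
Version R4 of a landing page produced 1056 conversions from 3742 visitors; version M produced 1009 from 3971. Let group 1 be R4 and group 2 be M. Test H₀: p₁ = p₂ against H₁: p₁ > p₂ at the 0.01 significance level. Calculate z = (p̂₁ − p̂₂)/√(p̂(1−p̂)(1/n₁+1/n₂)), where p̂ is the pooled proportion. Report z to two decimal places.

z = 2.79

p̂₁ = 1056/3742 ≈ 0.28220, p̂₂ = 1009/3971 ≈ 0.25409.
Pooled p̂ = (1056+1009)/(3742+3971) = 2065/7713 = 0.26773.
SE = √(p̂(1−p̂)(1/n₁+1/n₂)) = √(0.26773·0.73227·0.000519063) = √(0.000101762) = 0.01009.
z = (0.28220 − 0.25409)/0.01009 = 0.02811/0.01009 = 2.79.
p-value = P(Z > 2.787) ≈ 0.0027. With α = 0.01, reject H₀.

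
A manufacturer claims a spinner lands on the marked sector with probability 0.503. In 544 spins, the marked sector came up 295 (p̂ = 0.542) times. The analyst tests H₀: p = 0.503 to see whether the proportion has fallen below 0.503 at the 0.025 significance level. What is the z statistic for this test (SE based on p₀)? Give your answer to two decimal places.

z = 1.83

p̂ = 295/544 ≈ 0.54228.
SE = √(p₀(1−p₀)/n) = √(0.24999/544) = 0.02144.
z = (0.54228 − 0.503)/0.02144 = 0.03928/0.02144 = 1.83.
p-value = P(Z < 1.832) ≈ 0.9665; since p > α = 0.025, fail to reject H₀.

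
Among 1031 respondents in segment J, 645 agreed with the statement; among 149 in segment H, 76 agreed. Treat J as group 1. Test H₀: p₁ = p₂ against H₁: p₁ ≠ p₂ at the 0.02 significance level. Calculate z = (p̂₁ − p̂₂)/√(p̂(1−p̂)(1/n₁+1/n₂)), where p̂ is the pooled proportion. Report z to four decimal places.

p̂₁ = 645/1031 ≈ 0.625606, p̂₂ = 76/149 ≈ 0.510067.
Pooled p̂ = (645+76)/(1031+149) = 721/1180 = 0.611017.
SE = √(0.237675 × 0.00768134) = 0.042728.
z = (0.625606 − 0.510067)/0.042728 = 0.115539/0.042728 = 2.7041.
Two-sided p-value ≈ 2·Φ(−2.704) = 0.0068; since p < α = 0.02, reject H₀.

z = 2.7041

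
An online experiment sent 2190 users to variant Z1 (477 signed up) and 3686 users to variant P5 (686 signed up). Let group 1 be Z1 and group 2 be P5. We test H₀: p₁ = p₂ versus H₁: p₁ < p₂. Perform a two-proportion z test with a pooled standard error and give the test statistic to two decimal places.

z = 2.95

p̂₁ = 477/2190 = 0.21781, p̂₂ = 686/3686 = 0.18611.
Pooled p̂ = (477+686)/(2190+3686) = 1163/5876 = 0.19792.
SE = √(0.15875 × 0.000727918) = 0.01075.
z = (0.21781 − 0.18611)/0.01075 = 0.03170/0.01075 = 2.95.
p-value = P(Z < 2.949) ≈ 0.9984.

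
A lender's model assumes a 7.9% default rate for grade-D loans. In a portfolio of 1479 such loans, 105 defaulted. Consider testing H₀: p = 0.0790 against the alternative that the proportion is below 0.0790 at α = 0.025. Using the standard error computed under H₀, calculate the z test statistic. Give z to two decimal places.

z = -1.14

p̂ = 105/1479 = 0.0710.
SE = √(p₀(1−p₀)/n) = √(0.072759/1479) = 0.0070.
z = (0.0710 − 0.079)/0.0070 = -0.0080/0.0070 = -1.14.
p-value = P(Z < -1.141) ≈ 0.1268. With α = 0.025, fail to reject H₀.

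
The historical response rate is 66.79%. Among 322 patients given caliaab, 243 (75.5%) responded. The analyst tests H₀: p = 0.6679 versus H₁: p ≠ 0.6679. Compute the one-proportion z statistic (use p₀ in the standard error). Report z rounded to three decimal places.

p̂ = 243/322 = 0.754658.
Standard error under H₀: √(0.6679×0.3321/322) = 0.026246.
z = (0.754658 − 0.6679)/0.026246 = 0.086758/0.026246 = 3.306.

z = 3.306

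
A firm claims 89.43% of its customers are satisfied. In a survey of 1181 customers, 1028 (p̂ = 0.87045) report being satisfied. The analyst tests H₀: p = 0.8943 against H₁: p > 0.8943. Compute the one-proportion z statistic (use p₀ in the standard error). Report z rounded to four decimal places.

z = -2.6660

p̂ = 1028/1181 ≈ 0.8704488.
SE = √(p₀(1−p₀)/n) = √(0.094528/1181) = 0.0089465.
z = (0.8704488 − 0.8943)/0.0089465 = -0.0238512/0.0089465 = -2.6660.
p-value = P(Z > -2.666) ≈ 0.9962.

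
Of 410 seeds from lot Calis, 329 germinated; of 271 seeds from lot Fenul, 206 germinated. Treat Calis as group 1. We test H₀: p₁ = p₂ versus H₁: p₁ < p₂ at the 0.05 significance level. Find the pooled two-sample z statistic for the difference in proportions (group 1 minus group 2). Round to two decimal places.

p̂₁ = 329/410 = 0.8024, p̂₂ = 206/271 = 0.7601.
Pooled p̂ = (329+206)/(410+271) = 535/681 = 0.7856.
SE = √(p̂(1−p̂)(1/n₁+1/n₂)) = √(0.7856·0.2144·0.00612906) = √(0.0010323) = 0.0321.
z = (0.8024 − 0.7601)/0.0321 = 0.0423/0.0321 = 1.32.
p-value = P(Z < 1.316) ≈ 0.9060; since p > α = 0.05, fail to reject H₀.

z = 1.32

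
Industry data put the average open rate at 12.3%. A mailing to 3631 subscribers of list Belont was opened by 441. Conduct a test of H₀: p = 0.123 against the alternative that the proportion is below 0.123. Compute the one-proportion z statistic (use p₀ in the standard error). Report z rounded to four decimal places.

p̂ = 441/3631 = 0.121454.
SE = √(p₀(1−p₀)/n) = √(0.10787/3631) = 0.005451.
z = (0.121454 − 0.123)/0.005451 = -0.001546/0.005451 = -0.2836.

z = -0.2836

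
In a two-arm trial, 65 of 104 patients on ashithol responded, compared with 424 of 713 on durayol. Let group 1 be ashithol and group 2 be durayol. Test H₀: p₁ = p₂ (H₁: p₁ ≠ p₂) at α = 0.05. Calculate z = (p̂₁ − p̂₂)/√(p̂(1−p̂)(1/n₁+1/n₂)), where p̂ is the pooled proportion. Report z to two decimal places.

z = 0.59

p̂₁ = 65/104 = 0.6250, p̂₂ = 424/713 = 0.5947.
Pooled p̂ = (65+424)/(104+713) = 489/817 = 0.5985.
SE = √(0.240292 × 0.0110179) = 0.0515.
z = (0.6250 − 0.5947)/0.0515 = 0.0303/0.0515 = 0.59.
Two-sided p-value ≈ 2·Φ(−0.589) = 0.5556, so at α = 0.05 we fail to reject H₀.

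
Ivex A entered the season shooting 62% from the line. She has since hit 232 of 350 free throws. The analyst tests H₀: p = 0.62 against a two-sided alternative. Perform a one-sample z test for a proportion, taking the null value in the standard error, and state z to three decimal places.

p̂ = 232/350 ≈ 0.66286.
SE = √(p₀(1−p₀)/n) = √(0.2356/350) = 0.02594.
z = (0.66286 − 0.62)/0.02594 = 0.04286/0.02594 = 1.652.

z = 1.652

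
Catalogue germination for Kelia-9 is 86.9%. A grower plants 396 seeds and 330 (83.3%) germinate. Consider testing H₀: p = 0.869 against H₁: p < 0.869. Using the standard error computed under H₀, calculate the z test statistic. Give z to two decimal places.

p̂ = 330/396 ≈ 0.8333.
SE = √(p₀(1−p₀)/n) = √(0.11384/396) = 0.0170.
z = (0.8333 − 0.869)/0.0170 = -0.0357/0.0170 = -2.10.
p-value = P(Z < -2.104) ≈ 0.0177.

z = -2.10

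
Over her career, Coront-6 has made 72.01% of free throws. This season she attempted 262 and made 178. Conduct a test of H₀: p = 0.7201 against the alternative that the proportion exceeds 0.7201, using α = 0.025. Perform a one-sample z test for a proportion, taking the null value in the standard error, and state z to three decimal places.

p̂ = 178/262 ≈ 0.67939.
Under H₀, SE = √(0.7201·0.2799/262) = √(0.000769298) = 0.02774.
z = (0.67939 − 0.7201)/0.02774 = -0.04071/0.02774 = -1.468.
p-value = P(Z > -1.468) ≈ 0.9289, so at α = 0.025 we fail to reject H₀.

z = -1.468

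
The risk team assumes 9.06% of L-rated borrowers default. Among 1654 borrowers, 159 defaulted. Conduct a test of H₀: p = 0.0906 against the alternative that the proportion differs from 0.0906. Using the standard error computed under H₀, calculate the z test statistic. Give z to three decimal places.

z = 0.784

p̂ = 159/1654 = 0.096131.
Standard error under H₀: √(0.0906×0.9094/1654) = 0.007058.
z = (0.096131 − 0.0906)/0.007058 = 0.005531/0.007058 = 0.784.
Two-sided p-value ≈ 2·Φ(−0.784) = 0.4333.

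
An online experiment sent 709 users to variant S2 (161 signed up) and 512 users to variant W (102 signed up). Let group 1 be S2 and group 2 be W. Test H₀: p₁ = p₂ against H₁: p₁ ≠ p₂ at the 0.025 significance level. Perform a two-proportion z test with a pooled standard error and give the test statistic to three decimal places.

z = 1.169

p̂₁ = 161/709 ≈ 0.22708, p̂₂ = 102/512 ≈ 0.19922.
Pooled p̂ = (161+102)/(709+512) = 263/1221 = 0.21540.
SE = √(0.169001 × 0.00336356) = 0.02384.
z = (0.22708 − 0.19922)/0.02384 = 0.02786/0.02384 = 1.169.
Two-sided p-value ≈ 2·Φ(−1.169) = 0.2426, so at α = 0.025 we fail to reject H₀.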